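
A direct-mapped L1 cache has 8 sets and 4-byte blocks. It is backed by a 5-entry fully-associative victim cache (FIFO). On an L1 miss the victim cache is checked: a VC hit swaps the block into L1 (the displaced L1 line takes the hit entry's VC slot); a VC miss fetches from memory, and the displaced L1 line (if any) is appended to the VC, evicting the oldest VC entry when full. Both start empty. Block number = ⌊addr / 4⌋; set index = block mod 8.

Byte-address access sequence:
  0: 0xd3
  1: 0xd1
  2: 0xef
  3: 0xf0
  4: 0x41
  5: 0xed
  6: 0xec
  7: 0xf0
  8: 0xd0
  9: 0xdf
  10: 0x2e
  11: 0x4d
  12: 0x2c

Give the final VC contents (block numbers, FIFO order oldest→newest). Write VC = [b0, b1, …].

#0 0xd3→b52/s4 MISS; vc=[]
#1 0xd1→b52/s4 L1-HIT; vc=[]
#2 0xef→b59/s3 MISS; vc=[]
#3 0xf0→b60/s4 MISS; vc=[52]
#4 0x41→b16/s0 MISS; vc=[52]
#5 0xed→b59/s3 L1-HIT; vc=[52]
#6 0xec→b59/s3 L1-HIT; vc=[52]
#7 0xf0→b60/s4 L1-HIT; vc=[52]
#8 0xd0→b52/s4 VC-HIT; vc=[60]
#9 0xdf→b55/s7 MISS; vc=[60]
#10 0x2e→b11/s3 MISS; vc=[60,59]
#11 0x4d→b19/s3 MISS; vc=[60,59,11]
#12 0x2c→b11/s3 VC-HIT; vc=[60,59,19]

VC = [60, 59, 19]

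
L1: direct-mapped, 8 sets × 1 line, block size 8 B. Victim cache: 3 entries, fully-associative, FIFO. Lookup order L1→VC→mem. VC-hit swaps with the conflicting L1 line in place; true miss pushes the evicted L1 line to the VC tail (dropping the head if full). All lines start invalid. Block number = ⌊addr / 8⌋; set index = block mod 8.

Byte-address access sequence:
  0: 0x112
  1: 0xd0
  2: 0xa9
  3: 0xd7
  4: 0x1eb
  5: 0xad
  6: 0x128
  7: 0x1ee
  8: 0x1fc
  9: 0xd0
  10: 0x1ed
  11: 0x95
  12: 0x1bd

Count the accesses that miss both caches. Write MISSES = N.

#0 0x112→b34/s2 MISS; vc=[]
#1 0xd0→b26/s2 MISS; vc=[34]
#2 0xa9→b21/s5 MISS; vc=[34]
#3 0xd7→b26/s2 L1-HIT; vc=[34]
#4 0x1eb→b61/s5 MISS; vc=[34,21]
#5 0xad→b21/s5 VC-HIT; vc=[34,61]
#6 0x128→b37/s5 MISS; vc=[34,61,21]
#7 0x1ee→b61/s5 VC-HIT; vc=[34,37,21]
#8 0x1fc→b63/s7 MISS; vc=[34,37,21]
#9 0xd0→b26/s2 L1-HIT; vc=[34,37,21]
#10 0x1ed→b61/s5 L1-HIT; vc=[34,37,21]
#11 0x95→b18/s2 MISS; vc=[37,21,26]
#12 0x1bd→b55/s7 MISS; vc=[21,26,63]

MISSES = 8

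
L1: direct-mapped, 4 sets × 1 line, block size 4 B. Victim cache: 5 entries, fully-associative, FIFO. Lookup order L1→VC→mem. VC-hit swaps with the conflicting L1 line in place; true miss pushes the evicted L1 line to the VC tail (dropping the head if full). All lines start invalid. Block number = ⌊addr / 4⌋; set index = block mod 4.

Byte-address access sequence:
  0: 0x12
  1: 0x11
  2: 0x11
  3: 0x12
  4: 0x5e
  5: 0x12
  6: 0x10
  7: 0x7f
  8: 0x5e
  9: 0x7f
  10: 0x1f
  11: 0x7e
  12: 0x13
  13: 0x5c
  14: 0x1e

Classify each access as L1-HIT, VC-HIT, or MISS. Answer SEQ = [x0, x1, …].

SEQ = [MISS, L1-HIT, L1-HIT, L1-HIT, MISS, L1-HIT, L1-HIT, MISS, VC-HIT, VC-HIT, MISS, VC-HIT, L1-HIT, VC-HIT, VC-HIT]

  [0] addr=0x12 blk=4 s=0: MISS | VC []
  [1] addr=0x11 blk=4 s=0: L1-HIT | VC []
  [2] addr=0x11 blk=4 s=0: L1-HIT | VC []
  [3] addr=0x12 blk=4 s=0: L1-HIT | VC []
  [4] addr=0x5e blk=23 s=3: MISS | VC []
  [5] addr=0x12 blk=4 s=0: L1-HIT | VC []
  [6] addr=0x10 blk=4 s=0: L1-HIT | VC []
  [7] addr=0x7f blk=31 s=3: MISS | VC [23]
  [8] addr=0x5e blk=23 s=3: VC-HIT | VC [31]
  [9] addr=0x7f blk=31 s=3: VC-HIT | VC [23]
  [10] addr=0x1f blk=7 s=3: MISS | VC [23, 31]
  [11] addr=0x7e blk=31 s=3: VC-HIT | VC [23, 7]
  [12] addr=0x13 blk=4 s=0: L1-HIT | VC [23, 7]
  [13] addr=0x5c blk=23 s=3: VC-HIT | VC [31, 7]
  [14] addr=0x1e blk=7 s=3: VC-HIT | VC [31, 23]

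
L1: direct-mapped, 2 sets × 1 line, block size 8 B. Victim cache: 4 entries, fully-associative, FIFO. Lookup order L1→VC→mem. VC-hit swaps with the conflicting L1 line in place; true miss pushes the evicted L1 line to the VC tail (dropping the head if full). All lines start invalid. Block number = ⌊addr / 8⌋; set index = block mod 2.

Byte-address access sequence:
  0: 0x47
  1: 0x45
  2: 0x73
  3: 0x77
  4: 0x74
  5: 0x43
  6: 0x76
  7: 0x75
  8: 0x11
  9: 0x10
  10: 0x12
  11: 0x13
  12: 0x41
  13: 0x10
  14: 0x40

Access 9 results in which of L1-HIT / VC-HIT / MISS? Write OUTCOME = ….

OUTCOME = L1-HIT

#0 0x47→b8/s0 MISS; vc=[]
#1 0x45→b8/s0 L1-HIT; vc=[]
#2 0x73→b14/s0 MISS; vc=[8]
#3 0x77→b14/s0 L1-HIT; vc=[8]
#4 0x74→b14/s0 L1-HIT; vc=[8]
#5 0x43→b8/s0 VC-HIT; vc=[14]
#6 0x76→b14/s0 VC-HIT; vc=[8]
#7 0x75→b14/s0 L1-HIT; vc=[8]
#8 0x11→b2/s0 MISS; vc=[8,14]
#9 0x10→b2/s0 L1-HIT; vc=[8,14]
#10 0x12→b2/s0 L1-HIT; vc=[8,14]
#11 0x13→b2/s0 L1-HIT; vc=[8,14]
#12 0x41→b8/s0 VC-HIT; vc=[2,14]
#13 0x10→b2/s0 VC-HIT; vc=[8,14]
#14 0x40→b8/s0 VC-HIT; vc=[2,14]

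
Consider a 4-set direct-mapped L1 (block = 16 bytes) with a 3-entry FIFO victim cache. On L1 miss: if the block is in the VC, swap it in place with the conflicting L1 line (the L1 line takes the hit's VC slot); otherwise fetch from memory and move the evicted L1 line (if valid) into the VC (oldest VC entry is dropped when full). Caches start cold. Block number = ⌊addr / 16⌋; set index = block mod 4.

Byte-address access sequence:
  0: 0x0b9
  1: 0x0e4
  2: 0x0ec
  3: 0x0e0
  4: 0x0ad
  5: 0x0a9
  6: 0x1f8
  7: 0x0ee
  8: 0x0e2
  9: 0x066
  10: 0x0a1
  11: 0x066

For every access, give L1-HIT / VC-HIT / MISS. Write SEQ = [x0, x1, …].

SEQ = [MISS, MISS, L1-HIT, L1-HIT, MISS, L1-HIT, MISS, VC-HIT, L1-HIT, MISS, VC-HIT, VC-HIT]

  [0] addr=0xb9 blk=11 s=3: MISS | VC []
  [1] addr=0xe4 blk=14 s=2: MISS | VC []
  [2] addr=0xec blk=14 s=2: L1-HIT | VC []
  [3] addr=0xe0 blk=14 s=2: L1-HIT | VC []
  [4] addr=0xad blk=10 s=2: MISS | VC [14]
  [5] addr=0xa9 blk=10 s=2: L1-HIT | VC [14]
  [6] addr=0x1f8 blk=31 s=3: MISS | VC [14, 11]
  [7] addr=0xee blk=14 s=2: VC-HIT | VC [10, 11]
  [8] addr=0xe2 blk=14 s=2: L1-HIT | VC [10, 11]
  [9] addr=0x66 blk=6 s=2: MISS | VC [10, 11, 14]
  [10] addr=0xa1 blk=10 s=2: VC-HIT | VC [6, 11, 14]
  [11] addr=0x66 blk=6 s=2: VC-HIT | VC [10, 11, 14]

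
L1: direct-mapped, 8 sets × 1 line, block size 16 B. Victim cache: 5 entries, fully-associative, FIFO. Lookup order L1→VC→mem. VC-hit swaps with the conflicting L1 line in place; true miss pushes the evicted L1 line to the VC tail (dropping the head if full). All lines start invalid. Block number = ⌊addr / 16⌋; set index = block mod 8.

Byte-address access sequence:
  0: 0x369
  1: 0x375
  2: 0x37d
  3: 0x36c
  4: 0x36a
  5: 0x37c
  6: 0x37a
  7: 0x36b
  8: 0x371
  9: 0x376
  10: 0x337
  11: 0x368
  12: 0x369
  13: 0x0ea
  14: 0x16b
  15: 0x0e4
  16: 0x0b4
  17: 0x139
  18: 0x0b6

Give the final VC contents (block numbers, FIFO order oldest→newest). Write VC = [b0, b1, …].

#0 0x369→b54/s6 MISS; vc=[]
#1 0x375→b55/s7 MISS; vc=[]
#2 0x37d→b55/s7 L1-HIT; vc=[]
#3 0x36c→b54/s6 L1-HIT; vc=[]
#4 0x36a→b54/s6 L1-HIT; vc=[]
#5 0x37c→b55/s7 L1-HIT; vc=[]
#6 0x37a→b55/s7 L1-HIT; vc=[]
#7 0x36b→b54/s6 L1-HIT; vc=[]
#8 0x371→b55/s7 L1-HIT; vc=[]
#9 0x376→b55/s7 L1-HIT; vc=[]
#10 0x337→b51/s3 MISS; vc=[]
#11 0x368→b54/s6 L1-HIT; vc=[]
#12 0x369→b54/s6 L1-HIT; vc=[]
#13 0xea→b14/s6 MISS; vc=[54]
#14 0x16b→b22/s6 MISS; vc=[54,14]
#15 0xe4→b14/s6 VC-HIT; vc=[54,22]
#16 0xb4→b11/s3 MISS; vc=[54,22,51]
#17 0x139→b19/s3 MISS; vc=[54,22,51,11]
#18 0xb6→b11/s3 VC-HIT; vc=[54,22,51,19]

VC = [54, 22, 51, 19]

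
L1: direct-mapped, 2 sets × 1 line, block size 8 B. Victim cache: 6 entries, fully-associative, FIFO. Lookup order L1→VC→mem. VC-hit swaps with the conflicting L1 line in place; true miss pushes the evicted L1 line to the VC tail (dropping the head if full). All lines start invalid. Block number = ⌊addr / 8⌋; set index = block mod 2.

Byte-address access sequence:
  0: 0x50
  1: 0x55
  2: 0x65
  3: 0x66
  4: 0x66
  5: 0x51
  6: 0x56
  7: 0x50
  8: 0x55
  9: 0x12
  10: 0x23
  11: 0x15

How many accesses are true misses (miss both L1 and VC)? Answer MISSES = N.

MISSES = 4

#0 0x50→b10/s0 MISS; vc=[]
#1 0x55→b10/s0 L1-HIT; vc=[]
#2 0x65→b12/s0 MISS; vc=[10]
#3 0x66→b12/s0 L1-HIT; vc=[10]
#4 0x66→b12/s0 L1-HIT; vc=[10]
#5 0x51→b10/s0 VC-HIT; vc=[12]
#6 0x56→b10/s0 L1-HIT; vc=[12]
#7 0x50→b10/s0 L1-HIT; vc=[12]
#8 0x55→b10/s0 L1-HIT; vc=[12]
#9 0x12→b2/s0 MISS; vc=[12,10]
#10 0x23→b4/s0 MISS; vc=[12,10,2]
#11 0x15→b2/s0 VC-HIT; vc=[12,10,4]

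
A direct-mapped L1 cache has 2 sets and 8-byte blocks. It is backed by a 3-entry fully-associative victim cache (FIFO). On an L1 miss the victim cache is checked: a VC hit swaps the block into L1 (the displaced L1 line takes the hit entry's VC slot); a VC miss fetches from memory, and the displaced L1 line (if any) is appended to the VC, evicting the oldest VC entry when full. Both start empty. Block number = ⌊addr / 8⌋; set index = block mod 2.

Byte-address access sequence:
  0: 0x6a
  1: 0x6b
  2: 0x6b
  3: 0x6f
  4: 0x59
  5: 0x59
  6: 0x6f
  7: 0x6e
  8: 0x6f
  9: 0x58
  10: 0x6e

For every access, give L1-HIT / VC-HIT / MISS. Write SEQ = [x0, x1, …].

SEQ = [MISS, L1-HIT, L1-HIT, L1-HIT, MISS, L1-HIT, VC-HIT, L1-HIT, L1-HIT, VC-HIT, VC-HIT]

  [0] addr=0x6a blk=13 s=1: MISS | VC []
  [1] addr=0x6b blk=13 s=1: L1-HIT | VC []
  [2] addr=0x6b blk=13 s=1: L1-HIT | VC []
  [3] addr=0x6f blk=13 s=1: L1-HIT | VC []
  [4] addr=0x59 blk=11 s=1: MISS | VC [13]
  [5] addr=0x59 blk=11 s=1: L1-HIT | VC [13]
  [6] addr=0x6f blk=13 s=1: VC-HIT | VC [11]
  [7] addr=0x6e blk=13 s=1: L1-HIT | VC [11]
  [8] addr=0x6f blk=13 s=1: L1-HIT | VC [11]
  [9] addr=0x58 blk=11 s=1: VC-HIT | VC [13]
  [10] addr=0x6e blk=13 s=1: VC-HIT | VC [11]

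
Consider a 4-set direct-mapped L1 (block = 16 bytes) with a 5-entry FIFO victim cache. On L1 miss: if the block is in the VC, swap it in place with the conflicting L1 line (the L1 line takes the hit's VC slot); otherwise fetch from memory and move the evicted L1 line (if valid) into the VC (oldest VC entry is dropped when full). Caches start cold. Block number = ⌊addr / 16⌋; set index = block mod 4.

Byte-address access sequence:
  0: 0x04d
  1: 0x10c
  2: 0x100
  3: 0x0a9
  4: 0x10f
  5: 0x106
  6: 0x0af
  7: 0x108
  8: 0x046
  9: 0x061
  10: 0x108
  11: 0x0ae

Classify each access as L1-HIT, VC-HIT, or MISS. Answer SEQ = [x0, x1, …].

SEQ = [MISS, MISS, L1-HIT, MISS, L1-HIT, L1-HIT, L1-HIT, L1-HIT, VC-HIT, MISS, VC-HIT, VC-HIT]

#0 0x4d→b4/s0 MISS; vc=[]
#1 0x10c→b16/s0 MISS; vc=[4]
#2 0x100→b16/s0 L1-HIT; vc=[4]
#3 0xa9→b10/s2 MISS; vc=[4]
#4 0x10f→b16/s0 L1-HIT; vc=[4]
#5 0x106→b16/s0 L1-HIT; vc=[4]
#6 0xaf→b10/s2 L1-HIT; vc=[4]
#7 0x108→b16/s0 L1-HIT; vc=[4]
#8 0x46→b4/s0 VC-HIT; vc=[16]
#9 0x61→b6/s2 MISS; vc=[16,10]
#10 0x108→b16/s0 VC-HIT; vc=[4,10]
#11 0xae→b10/s2 VC-HIT; vc=[4,6]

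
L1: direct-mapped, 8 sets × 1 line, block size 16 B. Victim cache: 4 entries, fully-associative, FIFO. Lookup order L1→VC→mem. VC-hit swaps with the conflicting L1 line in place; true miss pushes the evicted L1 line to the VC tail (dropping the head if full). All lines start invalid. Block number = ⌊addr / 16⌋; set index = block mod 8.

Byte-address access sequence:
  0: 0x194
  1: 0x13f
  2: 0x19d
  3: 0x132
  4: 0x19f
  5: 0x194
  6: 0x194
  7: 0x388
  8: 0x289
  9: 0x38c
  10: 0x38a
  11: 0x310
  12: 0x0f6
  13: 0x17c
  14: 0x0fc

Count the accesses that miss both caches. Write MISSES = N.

0: 0x194 (blk 25, set 1) → MISS  vc=[]
1: 0x13f (blk 19, set 3) → MISS  vc=[]
2: 0x19d (blk 25, set 1) → L1-HIT  vc=[]
3: 0x132 (blk 19, set 3) → L1-HIT  vc=[]
4: 0x19f (blk 25, set 1) → L1-HIT  vc=[]
5: 0x194 (blk 25, set 1) → L1-HIT  vc=[]
6: 0x194 (blk 25, set 1) → L1-HIT  vc=[]
7: 0x388 (blk 56, set 0) → MISS  vc=[]
8: 0x289 (blk 40, set 0) → MISS  vc=[56]
9: 0x38c (blk 56, set 0) → VC-HIT  vc=[40]
10: 0x38a (blk 56, set 0) → L1-HIT  vc=[40]
11: 0x310 (blk 49, set 1) → MISS  vc=[40, 25]
12: 0xf6 (blk 15, set 7) → MISS  vc=[40, 25]
13: 0x17c (blk 23, set 7) → MISS  vc=[40, 25, 15]
14: 0xfc (blk 15, set 7) → VC-HIT  vc=[40, 25, 23]

MISSES = 7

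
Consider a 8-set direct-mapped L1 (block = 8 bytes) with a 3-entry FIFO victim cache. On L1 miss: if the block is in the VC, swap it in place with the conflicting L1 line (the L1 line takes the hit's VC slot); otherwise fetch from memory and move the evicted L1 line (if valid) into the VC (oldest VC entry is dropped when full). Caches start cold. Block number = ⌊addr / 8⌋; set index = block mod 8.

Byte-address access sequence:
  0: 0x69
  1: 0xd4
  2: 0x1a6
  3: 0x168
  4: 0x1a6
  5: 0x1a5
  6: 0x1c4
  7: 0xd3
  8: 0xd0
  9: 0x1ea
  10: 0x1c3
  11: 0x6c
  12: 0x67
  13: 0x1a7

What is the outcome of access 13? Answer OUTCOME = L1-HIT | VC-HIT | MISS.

0: 0x69 (blk 13, set 5) → MISS  vc=[]
1: 0xd4 (blk 26, set 2) → MISS  vc=[]
2: 0x1a6 (blk 52, set 4) → MISS  vc=[]
3: 0x168 (blk 45, set 5) → MISS  vc=[13]
4: 0x1a6 (blk 52, set 4) → L1-HIT  vc=[13]
5: 0x1a5 (blk 52, set 4) → L1-HIT  vc=[13]
6: 0x1c4 (blk 56, set 0) → MISS  vc=[13]
7: 0xd3 (blk 26, set 2) → L1-HIT  vc=[13]
8: 0xd0 (blk 26, set 2) → L1-HIT  vc=[13]
9: 0x1ea (blk 61, set 5) → MISS  vc=[13, 45]
10: 0x1c3 (blk 56, set 0) → L1-HIT  vc=[13, 45]
11: 0x6c (blk 13, set 5) → VC-HIT  vc=[61, 45]
12: 0x67 (blk 12, set 4) → MISS  vc=[61, 45, 52]
13: 0x1a7 (blk 52, set 4) → VC-HIT  vc=[61, 45, 12]

OUTCOME = VC-HIT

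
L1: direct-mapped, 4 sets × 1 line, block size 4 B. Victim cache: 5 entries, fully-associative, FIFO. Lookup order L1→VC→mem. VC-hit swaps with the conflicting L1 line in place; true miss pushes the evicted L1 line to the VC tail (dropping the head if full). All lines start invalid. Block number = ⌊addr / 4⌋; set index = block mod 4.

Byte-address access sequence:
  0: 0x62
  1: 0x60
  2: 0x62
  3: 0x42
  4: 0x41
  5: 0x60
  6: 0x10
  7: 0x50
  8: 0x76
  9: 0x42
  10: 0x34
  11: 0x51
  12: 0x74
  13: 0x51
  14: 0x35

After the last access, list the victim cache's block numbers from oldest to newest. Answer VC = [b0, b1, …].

#0 0x62→b24/s0 MISS; vc=[]
#1 0x60→b24/s0 L1-HIT; vc=[]
#2 0x62→b24/s0 L1-HIT; vc=[]
#3 0x42→b16/s0 MISS; vc=[24]
#4 0x41→b16/s0 L1-HIT; vc=[24]
#5 0x60→b24/s0 VC-HIT; vc=[16]
#6 0x10→b4/s0 MISS; vc=[16,24]
#7 0x50→b20/s0 MISS; vc=[16,24,4]
#8 0x76→b29/s1 MISS; vc=[16,24,4]
#9 0x42→b16/s0 VC-HIT; vc=[20,24,4]
#10 0x34→b13/s1 MISS; vc=[20,24,4,29]
#11 0x51→b20/s0 VC-HIT; vc=[16,24,4,29]
#12 0x74→b29/s1 VC-HIT; vc=[16,24,4,13]
#13 0x51→b20/s0 L1-HIT; vc=[16,24,4,13]
#14 0x35→b13/s1 VC-HIT; vc=[16,24,4,29]

VC = [16, 24, 4, 29]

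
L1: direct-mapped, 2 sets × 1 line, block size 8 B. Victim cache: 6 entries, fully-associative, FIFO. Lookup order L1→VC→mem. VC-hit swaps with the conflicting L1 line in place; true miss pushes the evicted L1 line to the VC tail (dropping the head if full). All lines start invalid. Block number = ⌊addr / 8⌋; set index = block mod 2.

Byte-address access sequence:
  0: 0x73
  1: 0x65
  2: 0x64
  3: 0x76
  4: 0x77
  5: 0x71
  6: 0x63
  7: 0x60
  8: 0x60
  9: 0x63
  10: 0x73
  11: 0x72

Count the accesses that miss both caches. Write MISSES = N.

MISSES = 2

#0 0x73→b14/s0 MISS; vc=[]
#1 0x65→b12/s0 MISS; vc=[14]
#2 0x64→b12/s0 L1-HIT; vc=[14]
#3 0x76→b14/s0 VC-HIT; vc=[12]
#4 0x77→b14/s0 L1-HIT; vc=[12]
#5 0x71→b14/s0 L1-HIT; vc=[12]
#6 0x63→b12/s0 VC-HIT; vc=[14]
#7 0x60→b12/s0 L1-HIT; vc=[14]
#8 0x60→b12/s0 L1-HIT; vc=[14]
#9 0x63→b12/s0 L1-HIT; vc=[14]
#10 0x73→b14/s0 VC-HIT; vc=[12]
#11 0x72→b14/s0 L1-HIT; vc=[12]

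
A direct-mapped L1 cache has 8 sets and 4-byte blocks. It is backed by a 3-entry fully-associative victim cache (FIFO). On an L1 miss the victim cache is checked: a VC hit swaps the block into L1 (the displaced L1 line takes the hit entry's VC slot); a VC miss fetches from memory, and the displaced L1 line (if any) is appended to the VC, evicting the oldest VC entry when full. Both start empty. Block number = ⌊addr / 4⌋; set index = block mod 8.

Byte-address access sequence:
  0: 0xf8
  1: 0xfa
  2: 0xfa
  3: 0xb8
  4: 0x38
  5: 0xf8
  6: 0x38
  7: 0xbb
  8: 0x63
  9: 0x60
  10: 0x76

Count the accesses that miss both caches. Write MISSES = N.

  [0] addr=0xf8 blk=62 s=6: MISS | VC []
  [1] addr=0xfa blk=62 s=6: L1-HIT | VC []
  [2] addr=0xfa blk=62 s=6: L1-HIT | VC []
  [3] addr=0xb8 blk=46 s=6: MISS | VC [62]
  [4] addr=0x38 blk=14 s=6: MISS | VC [62, 46]
  [5] addr=0xf8 blk=62 s=6: VC-HIT | VC [14, 46]
  [6] addr=0x38 blk=14 s=6: VC-HIT | VC [62, 46]
  [7] addr=0xbb blk=46 s=6: VC-HIT | VC [62, 14]
  [8] addr=0x63 blk=24 s=0: MISS | VC [62, 14]
  [9] addr=0x60 blk=24 s=0: L1-HIT | VC [62, 14]
  [10] addr=0x76 blk=29 s=5: MISS | VC [62, 14]

MISSES = 5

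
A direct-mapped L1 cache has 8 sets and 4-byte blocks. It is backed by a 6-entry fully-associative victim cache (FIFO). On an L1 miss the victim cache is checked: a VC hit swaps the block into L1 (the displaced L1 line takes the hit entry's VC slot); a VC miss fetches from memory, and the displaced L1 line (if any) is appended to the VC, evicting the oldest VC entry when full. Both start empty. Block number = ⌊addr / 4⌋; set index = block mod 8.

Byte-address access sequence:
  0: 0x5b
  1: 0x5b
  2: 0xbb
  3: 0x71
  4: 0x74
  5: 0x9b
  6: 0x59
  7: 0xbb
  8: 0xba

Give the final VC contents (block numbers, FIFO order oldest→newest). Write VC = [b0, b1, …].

0: 0x5b (blk 22, set 6) → MISS  vc=[]
1: 0x5b (blk 22, set 6) → L1-HIT  vc=[]
2: 0xbb (blk 46, set 6) → MISS  vc=[22]
3: 0x71 (blk 28, set 4) → MISS  vc=[22]
4: 0x74 (blk 29, set 5) → MISS  vc=[22]
5: 0x9b (blk 38, set 6) → MISS  vc=[22, 46]
6: 0x59 (blk 22, set 6) → VC-HIT  vc=[38, 46]
7: 0xbb (blk 46, set 6) → VC-HIT  vc=[38, 22]
8: 0xba (blk 46, set 6) → L1-HIT  vc=[38, 22]

VC = [38, 22]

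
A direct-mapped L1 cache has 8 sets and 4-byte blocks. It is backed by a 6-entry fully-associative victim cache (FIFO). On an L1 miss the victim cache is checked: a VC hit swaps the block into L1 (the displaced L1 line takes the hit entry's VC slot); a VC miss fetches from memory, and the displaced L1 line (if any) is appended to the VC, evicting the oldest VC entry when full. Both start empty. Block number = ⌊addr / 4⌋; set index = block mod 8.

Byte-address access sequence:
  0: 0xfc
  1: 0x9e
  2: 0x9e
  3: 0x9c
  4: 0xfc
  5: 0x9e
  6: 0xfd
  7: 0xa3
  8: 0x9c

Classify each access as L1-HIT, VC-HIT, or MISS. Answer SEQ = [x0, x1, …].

#0 0xfc→b63/s7 MISS; vc=[]
#1 0x9e→b39/s7 MISS; vc=[63]
#2 0x9e→b39/s7 L1-HIT; vc=[63]
#3 0x9c→b39/s7 L1-HIT; vc=[63]
#4 0xfc→b63/s7 VC-HIT; vc=[39]
#5 0x9e→b39/s7 VC-HIT; vc=[63]
#6 0xfd→b63/s7 VC-HIT; vc=[39]
#7 0xa3→b40/s0 MISS; vc=[39]
#8 0x9c→b39/s7 VC-HIT; vc=[63]

SEQ = [MISS, MISS, L1-HIT, L1-HIT, VC-HIT, VC-HIT, VC-HIT, MISS, VC-HIT]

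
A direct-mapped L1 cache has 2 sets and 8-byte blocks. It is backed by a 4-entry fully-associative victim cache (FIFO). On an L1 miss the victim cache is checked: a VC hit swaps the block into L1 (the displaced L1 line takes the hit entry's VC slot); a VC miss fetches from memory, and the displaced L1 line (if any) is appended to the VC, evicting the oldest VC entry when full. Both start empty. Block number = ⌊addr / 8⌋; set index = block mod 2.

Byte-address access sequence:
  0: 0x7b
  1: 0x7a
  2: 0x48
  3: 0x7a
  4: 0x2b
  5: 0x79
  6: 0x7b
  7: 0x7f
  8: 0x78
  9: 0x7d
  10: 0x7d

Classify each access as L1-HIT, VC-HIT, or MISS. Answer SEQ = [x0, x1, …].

SEQ = [MISS, L1-HIT, MISS, VC-HIT, MISS, VC-HIT, L1-HIT, L1-HIT, L1-HIT, L1-HIT, L1-HIT]

  [0] addr=0x7b blk=15 s=1: MISS | VC []
  [1] addr=0x7a blk=15 s=1: L1-HIT | VC []
  [2] addr=0x48 blk=9 s=1: MISS | VC [15]
  [3] addr=0x7a blk=15 s=1: VC-HIT | VC [9]
  [4] addr=0x2b blk=5 s=1: MISS | VC [9, 15]
  [5] addr=0x79 blk=15 s=1: VC-HIT | VC [9, 5]
  [6] addr=0x7b blk=15 s=1: L1-HIT | VC [9, 5]
  [7] addr=0x7f blk=15 s=1: L1-HIT | VC [9, 5]
  [8] addr=0x78 blk=15 s=1: L1-HIT | VC [9, 5]
  [9] addr=0x7d blk=15 s=1: L1-HIT | VC [9, 5]
  [10] addr=0x7d blk=15 s=1: L1-HIT | VC [9, 5]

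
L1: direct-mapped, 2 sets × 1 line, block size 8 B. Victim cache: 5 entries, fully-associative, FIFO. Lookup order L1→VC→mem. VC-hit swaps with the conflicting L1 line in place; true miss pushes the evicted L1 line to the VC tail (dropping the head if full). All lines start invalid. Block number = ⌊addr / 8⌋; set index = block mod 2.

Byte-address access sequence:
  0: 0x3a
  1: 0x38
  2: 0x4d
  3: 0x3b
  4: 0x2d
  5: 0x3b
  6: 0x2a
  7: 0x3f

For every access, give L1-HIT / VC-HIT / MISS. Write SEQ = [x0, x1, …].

0: 0x3a (blk 7, set 1) → MISS  vc=[]
1: 0x38 (blk 7, set 1) → L1-HIT  vc=[]
2: 0x4d (blk 9, set 1) → MISS  vc=[7]
3: 0x3b (blk 7, set 1) → VC-HIT  vc=[9]
4: 0x2d (blk 5, set 1) → MISS  vc=[9, 7]
5: 0x3b (blk 7, set 1) → VC-HIT  vc=[9, 5]
6: 0x2a (blk 5, set 1) → VC-HIT  vc=[9, 7]
7: 0x3f (blk 7, set 1) → VC-HIT  vc=[9, 5]

SEQ = [MISS, L1-HIT, MISS, VC-HIT, MISS, VC-HIT, VC-HIT, VC-HIT]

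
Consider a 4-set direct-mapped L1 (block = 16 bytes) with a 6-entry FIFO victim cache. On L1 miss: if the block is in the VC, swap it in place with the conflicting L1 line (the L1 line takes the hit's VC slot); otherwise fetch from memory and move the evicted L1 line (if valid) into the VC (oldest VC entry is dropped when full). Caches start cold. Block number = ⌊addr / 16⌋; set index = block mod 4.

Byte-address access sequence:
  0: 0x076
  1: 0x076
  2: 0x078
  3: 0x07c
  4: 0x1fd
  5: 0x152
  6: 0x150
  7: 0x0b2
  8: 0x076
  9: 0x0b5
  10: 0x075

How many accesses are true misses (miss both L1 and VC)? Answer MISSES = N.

0: 0x76 (blk 7, set 3) → MISS  vc=[]
1: 0x76 (blk 7, set 3) → L1-HIT  vc=[]
2: 0x78 (blk 7, set 3) → L1-HIT  vc=[]
3: 0x7c (blk 7, set 3) → L1-HIT  vc=[]
4: 0x1fd (blk 31, set 3) → MISS  vc=[7]
5: 0x152 (blk 21, set 1) → MISS  vc=[7]
6: 0x150 (blk 21, set 1) → L1-HIT  vc=[7]
7: 0xb2 (blk 11, set 3) → MISS  vc=[7, 31]
8: 0x76 (blk 7, set 3) → VC-HIT  vc=[11, 31]
9: 0xb5 (blk 11, set 3) → VC-HIT  vc=[7, 31]
10: 0x75 (blk 7, set 3) → VC-HIT  vc=[11, 31]

MISSES = 4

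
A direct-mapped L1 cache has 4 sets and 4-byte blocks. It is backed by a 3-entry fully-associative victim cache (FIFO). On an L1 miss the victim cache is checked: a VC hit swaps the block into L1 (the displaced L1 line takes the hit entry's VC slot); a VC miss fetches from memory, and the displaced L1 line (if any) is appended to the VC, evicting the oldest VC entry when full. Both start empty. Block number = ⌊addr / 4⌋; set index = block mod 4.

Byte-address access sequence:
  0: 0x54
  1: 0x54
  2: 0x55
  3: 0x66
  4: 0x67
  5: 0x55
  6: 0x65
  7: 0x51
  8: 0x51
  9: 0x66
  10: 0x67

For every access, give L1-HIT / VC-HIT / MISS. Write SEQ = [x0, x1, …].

0: 0x54 (blk 21, set 1) → MISS  vc=[]
1: 0x54 (blk 21, set 1) → L1-HIT  vc=[]
2: 0x55 (blk 21, set 1) → L1-HIT  vc=[]
3: 0x66 (blk 25, set 1) → MISS  vc=[21]
4: 0x67 (blk 25, set 1) → L1-HIT  vc=[21]
5: 0x55 (blk 21, set 1) → VC-HIT  vc=[25]
6: 0x65 (blk 25, set 1) → VC-HIT  vc=[21]
7: 0x51 (blk 20, set 0) → MISS  vc=[21]
8: 0x51 (blk 20, set 0) → L1-HIT  vc=[21]
9: 0x66 (blk 25, set 1) → L1-HIT  vc=[21]
10: 0x67 (blk 25, set 1) → L1-HIT  vc=[21]

SEQ = [MISS, L1-HIT, L1-HIT, MISS, L1-HIT, VC-HIT, VC-HIT, MISS, L1-HIT, L1-HIT, L1-HIT]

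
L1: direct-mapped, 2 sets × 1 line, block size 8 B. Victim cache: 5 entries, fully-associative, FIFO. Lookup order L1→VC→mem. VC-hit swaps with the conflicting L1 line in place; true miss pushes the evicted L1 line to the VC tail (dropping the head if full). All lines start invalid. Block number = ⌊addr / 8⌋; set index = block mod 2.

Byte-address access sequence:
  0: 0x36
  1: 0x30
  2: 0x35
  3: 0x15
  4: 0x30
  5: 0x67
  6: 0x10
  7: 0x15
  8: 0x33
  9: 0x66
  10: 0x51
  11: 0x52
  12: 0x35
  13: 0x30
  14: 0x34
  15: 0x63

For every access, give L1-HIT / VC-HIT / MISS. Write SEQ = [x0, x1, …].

SEQ = [MISS, L1-HIT, L1-HIT, MISS, VC-HIT, MISS, VC-HIT, L1-HIT, VC-HIT, VC-HIT, MISS, L1-HIT, VC-HIT, L1-HIT, L1-HIT, VC-HIT]

  [0] addr=0x36 blk=6 s=0: MISS | VC []
  [1] addr=0x30 blk=6 s=0: L1-HIT | VC []
  [2] addr=0x35 blk=6 s=0: L1-HIT | VC []
  [3] addr=0x15 blk=2 s=0: MISS | VC [6]
  [4] addr=0x30 blk=6 s=0: VC-HIT | VC [2]
  [5] addr=0x67 blk=12 s=0: MISS | VC [2, 6]
  [6] addr=0x10 blk=2 s=0: VC-HIT | VC [12, 6]
  [7] addr=0x15 blk=2 s=0: L1-HIT | VC [12, 6]
  [8] addr=0x33 blk=6 s=0: VC-HIT | VC [12, 2]
  [9] addr=0x66 blk=12 s=0: VC-HIT | VC [6, 2]
  [10] addr=0x51 blk=10 s=0: MISS | VC [6, 2, 12]
  [11] addr=0x52 blk=10 s=0: L1-HIT | VC [6, 2, 12]
  [12] addr=0x35 blk=6 s=0: VC-HIT | VC [10, 2, 12]
  [13] addr=0x30 blk=6 s=0: L1-HIT | VC [10, 2, 12]
  [14] addr=0x34 blk=6 s=0: L1-HIT | VC [10, 2, 12]
  [15] addr=0x63 blk=12 s=0: VC-HIT | VC [10, 2, 6]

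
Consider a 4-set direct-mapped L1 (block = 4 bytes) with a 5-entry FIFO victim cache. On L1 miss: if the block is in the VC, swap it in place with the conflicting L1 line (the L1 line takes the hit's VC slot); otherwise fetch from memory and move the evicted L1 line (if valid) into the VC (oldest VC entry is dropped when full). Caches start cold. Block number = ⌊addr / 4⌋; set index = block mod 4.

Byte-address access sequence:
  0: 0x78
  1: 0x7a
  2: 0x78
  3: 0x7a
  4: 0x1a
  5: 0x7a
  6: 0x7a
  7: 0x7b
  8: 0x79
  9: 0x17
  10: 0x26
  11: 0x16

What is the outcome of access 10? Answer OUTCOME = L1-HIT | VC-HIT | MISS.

OUTCOME = MISS

0: 0x78 (blk 30, set 2) → MISS  vc=[]
1: 0x7a (blk 30, set 2) → L1-HIT  vc=[]
2: 0x78 (blk 30, set 2) → L1-HIT  vc=[]
3: 0x7a (blk 30, set 2) → L1-HIT  vc=[]
4: 0x1a (blk 6, set 2) → MISS  vc=[30]
5: 0x7a (blk 30, set 2) → VC-HIT  vc=[6]
6: 0x7a (blk 30, set 2) → L1-HIT  vc=[6]
7: 0x7b (blk 30, set 2) → L1-HIT  vc=[6]
8: 0x79 (blk 30, set 2) → L1-HIT  vc=[6]
9: 0x17 (blk 5, set 1) → MISS  vc=[6]
10: 0x26 (blk 9, set 1) → MISS  vc=[6, 5]
11: 0x16 (blk 5, set 1) → VC-HIT  vc=[6, 9]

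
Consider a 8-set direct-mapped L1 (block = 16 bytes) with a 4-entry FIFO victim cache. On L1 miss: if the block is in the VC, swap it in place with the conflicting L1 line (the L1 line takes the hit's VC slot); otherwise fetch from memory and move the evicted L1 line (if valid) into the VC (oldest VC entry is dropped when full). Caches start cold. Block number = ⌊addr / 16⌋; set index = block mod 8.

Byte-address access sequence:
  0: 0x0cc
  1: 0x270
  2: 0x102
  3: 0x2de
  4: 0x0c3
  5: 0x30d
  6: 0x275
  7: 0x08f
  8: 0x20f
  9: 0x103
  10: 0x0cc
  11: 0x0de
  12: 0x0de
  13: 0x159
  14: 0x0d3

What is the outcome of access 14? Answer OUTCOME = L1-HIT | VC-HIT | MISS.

OUTCOME = VC-HIT

#0 0xcc→b12/s4 MISS; vc=[]
#1 0x270→b39/s7 MISS; vc=[]
#2 0x102→b16/s0 MISS; vc=[]
#3 0x2de→b45/s5 MISS; vc=[]
#4 0xc3→b12/s4 L1-HIT; vc=[]
#5 0x30d→b48/s0 MISS; vc=[16]
#6 0x275→b39/s7 L1-HIT; vc=[16]
#7 0x8f→b8/s0 MISS; vc=[16,48]
#8 0x20f→b32/s0 MISS; vc=[16,48,8]
#9 0x103→b16/s0 VC-HIT; vc=[32,48,8]
#10 0xcc→b12/s4 L1-HIT; vc=[32,48,8]
#11 0xde→b13/s5 MISS; vc=[32,48,8,45]
#12 0xde→b13/s5 L1-HIT; vc=[32,48,8,45]
#13 0x159→b21/s5 MISS; vc=[48,8,45,13]
#14 0xd3→b13/s5 VC-HIT; vc=[48,8,45,21]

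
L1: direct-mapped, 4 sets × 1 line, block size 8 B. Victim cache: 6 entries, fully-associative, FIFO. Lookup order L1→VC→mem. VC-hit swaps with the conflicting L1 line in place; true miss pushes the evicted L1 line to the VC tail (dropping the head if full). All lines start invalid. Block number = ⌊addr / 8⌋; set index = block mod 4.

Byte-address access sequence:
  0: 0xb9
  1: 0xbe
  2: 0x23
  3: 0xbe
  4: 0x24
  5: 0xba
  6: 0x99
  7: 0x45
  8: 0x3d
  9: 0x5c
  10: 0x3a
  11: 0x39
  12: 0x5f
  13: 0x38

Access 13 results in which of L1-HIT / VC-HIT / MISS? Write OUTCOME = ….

  [0] addr=0xb9 blk=23 s=3: MISS | VC []
  [1] addr=0xbe blk=23 s=3: L1-HIT | VC []
  [2] addr=0x23 blk=4 s=0: MISS | VC []
  [3] addr=0xbe blk=23 s=3: L1-HIT | VC []
  [4] addr=0x24 blk=4 s=0: L1-HIT | VC []
  [5] addr=0xba blk=23 s=3: L1-HIT | VC []
  [6] addr=0x99 blk=19 s=3: MISS | VC [23]
  [7] addr=0x45 blk=8 s=0: MISS | VC [23, 4]
  [8] addr=0x3d blk=7 s=3: MISS | VC [23, 4, 19]
  [9] addr=0x5c blk=11 s=3: MISS | VC [23, 4, 19, 7]
  [10] addr=0x3a blk=7 s=3: VC-HIT | VC [23, 4, 19, 11]
  [11] addr=0x39 blk=7 s=3: L1-HIT | VC [23, 4, 19, 11]
  [12] addr=0x5f blk=11 s=3: VC-HIT | VC [23, 4, 19, 7]
  [13] addr=0x38 blk=7 s=3: VC-HIT | VC [23, 4, 19, 11]

OUTCOME = VC-HIT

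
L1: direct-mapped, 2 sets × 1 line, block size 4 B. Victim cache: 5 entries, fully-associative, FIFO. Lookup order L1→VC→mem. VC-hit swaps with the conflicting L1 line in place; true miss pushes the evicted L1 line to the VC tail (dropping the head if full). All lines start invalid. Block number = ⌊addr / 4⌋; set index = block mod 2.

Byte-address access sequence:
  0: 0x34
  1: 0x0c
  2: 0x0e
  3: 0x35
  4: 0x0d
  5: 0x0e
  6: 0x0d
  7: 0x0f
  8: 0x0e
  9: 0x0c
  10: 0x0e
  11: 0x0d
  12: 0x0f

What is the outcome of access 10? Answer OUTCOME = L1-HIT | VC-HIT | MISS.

OUTCOME = L1-HIT

#0 0x34→b13/s1 MISS; vc=[]
#1 0xc→b3/s1 MISS; vc=[13]
#2 0xe→b3/s1 L1-HIT; vc=[13]
#3 0x35→b13/s1 VC-HIT; vc=[3]
#4 0xd→b3/s1 VC-HIT; vc=[13]
#5 0xe→b3/s1 L1-HIT; vc=[13]
#6 0xd→b3/s1 L1-HIT; vc=[13]
#7 0xf→b3/s1 L1-HIT; vc=[13]
#8 0xe→b3/s1 L1-HIT; vc=[13]
#9 0xc→b3/s1 L1-HIT; vc=[13]
#10 0xe→b3/s1 L1-HIT; vc=[13]
#11 0xd→b3/s1 L1-HIT; vc=[13]
#12 0xf→b3/s1 L1-HIT; vc=[13]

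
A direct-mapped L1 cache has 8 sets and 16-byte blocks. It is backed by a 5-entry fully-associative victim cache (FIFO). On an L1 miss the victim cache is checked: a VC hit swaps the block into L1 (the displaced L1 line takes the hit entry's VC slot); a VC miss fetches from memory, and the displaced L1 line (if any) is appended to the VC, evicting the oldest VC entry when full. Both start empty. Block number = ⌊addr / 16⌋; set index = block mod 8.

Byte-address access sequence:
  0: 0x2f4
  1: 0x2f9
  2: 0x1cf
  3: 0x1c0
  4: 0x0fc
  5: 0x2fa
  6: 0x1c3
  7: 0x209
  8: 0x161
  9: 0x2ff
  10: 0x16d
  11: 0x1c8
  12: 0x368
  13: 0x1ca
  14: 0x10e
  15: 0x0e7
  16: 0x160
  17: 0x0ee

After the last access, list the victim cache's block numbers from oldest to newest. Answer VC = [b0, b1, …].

#0 0x2f4→b47/s7 MISS; vc=[]
#1 0x2f9→b47/s7 L1-HIT; vc=[]
#2 0x1cf→b28/s4 MISS; vc=[]
#3 0x1c0→b28/s4 L1-HIT; vc=[]
#4 0xfc→b15/s7 MISS; vc=[47]
#5 0x2fa→b47/s7 VC-HIT; vc=[15]
#6 0x1c3→b28/s4 L1-HIT; vc=[15]
#7 0x209→b32/s0 MISS; vc=[15]
#8 0x161→b22/s6 MISS; vc=[15]
#9 0x2ff→b47/s7 L1-HIT; vc=[15]
#10 0x16d→b22/s6 L1-HIT; vc=[15]
#11 0x1c8→b28/s4 L1-HIT; vc=[15]
#12 0x368→b54/s6 MISS; vc=[15,22]
#13 0x1ca→b28/s4 L1-HIT; vc=[15,22]
#14 0x10e→b16/s0 MISS; vc=[15,22,32]
#15 0xe7→b14/s6 MISS; vc=[15,22,32,54]
#16 0x160→b22/s6 VC-HIT; vc=[15,14,32,54]
#17 0xee→b14/s6 VC-HIT; vc=[15,22,32,54]

VC = [15, 22, 32, 54]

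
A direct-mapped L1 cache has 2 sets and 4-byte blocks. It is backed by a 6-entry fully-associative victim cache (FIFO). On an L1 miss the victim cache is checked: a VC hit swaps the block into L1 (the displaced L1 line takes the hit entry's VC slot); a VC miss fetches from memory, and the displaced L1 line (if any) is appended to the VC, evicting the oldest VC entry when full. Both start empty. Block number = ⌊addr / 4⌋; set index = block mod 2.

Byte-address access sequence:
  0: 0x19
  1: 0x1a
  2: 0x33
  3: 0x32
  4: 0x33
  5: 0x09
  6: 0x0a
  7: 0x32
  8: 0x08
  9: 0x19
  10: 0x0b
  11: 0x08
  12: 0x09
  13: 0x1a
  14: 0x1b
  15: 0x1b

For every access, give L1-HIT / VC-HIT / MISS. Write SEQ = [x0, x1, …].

SEQ = [MISS, L1-HIT, MISS, L1-HIT, L1-HIT, MISS, L1-HIT, VC-HIT, VC-HIT, VC-HIT, VC-HIT, L1-HIT, L1-HIT, VC-HIT, L1-HIT, L1-HIT]

#0 0x19→b6/s0 MISS; vc=[]
#1 0x1a→b6/s0 L1-HIT; vc=[]
#2 0x33→b12/s0 MISS; vc=[6]
#3 0x32→b12/s0 L1-HIT; vc=[6]
#4 0x33→b12/s0 L1-HIT; vc=[6]
#5 0x9→b2/s0 MISS; vc=[6,12]
#6 0xa→b2/s0 L1-HIT; vc=[6,12]
#7 0x32→b12/s0 VC-HIT; vc=[6,2]
#8 0x8→b2/s0 VC-HIT; vc=[6,12]
#9 0x19→b6/s0 VC-HIT; vc=[2,12]
#10 0xb→b2/s0 VC-HIT; vc=[6,12]
#11 0x8→b2/s0 L1-HIT; vc=[6,12]
#12 0x9→b2/s0 L1-HIT; vc=[6,12]
#13 0x1a→b6/s0 VC-HIT; vc=[2,12]
#14 0x1b→b6/s0 L1-HIT; vc=[2,12]
#15 0x1b→b6/s0 L1-HIT; vc=[2,12]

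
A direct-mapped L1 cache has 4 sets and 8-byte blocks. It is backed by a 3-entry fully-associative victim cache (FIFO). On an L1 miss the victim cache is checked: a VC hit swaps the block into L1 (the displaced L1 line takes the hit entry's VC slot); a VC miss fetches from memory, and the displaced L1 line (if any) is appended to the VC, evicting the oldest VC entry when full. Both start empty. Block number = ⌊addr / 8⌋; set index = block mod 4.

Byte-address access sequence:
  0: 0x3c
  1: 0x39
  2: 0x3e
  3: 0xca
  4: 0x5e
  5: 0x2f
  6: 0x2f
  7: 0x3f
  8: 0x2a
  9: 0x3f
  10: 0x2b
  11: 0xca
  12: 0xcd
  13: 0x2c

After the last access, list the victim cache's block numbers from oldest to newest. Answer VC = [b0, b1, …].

  [0] addr=0x3c blk=7 s=3: MISS | VC []
  [1] addr=0x39 blk=7 s=3: L1-HIT | VC []
  [2] addr=0x3e blk=7 s=3: L1-HIT | VC []
  [3] addr=0xca blk=25 s=1: MISS | VC []
  [4] addr=0x5e blk=11 s=3: MISS | VC [7]
  [5] addr=0x2f blk=5 s=1: MISS | VC [7, 25]
  [6] addr=0x2f blk=5 s=1: L1-HIT | VC [7, 25]
  [7] addr=0x3f blk=7 s=3: VC-HIT | VC [11, 25]
  [8] addr=0x2a blk=5 s=1: L1-HIT | VC [11, 25]
  [9] addr=0x3f blk=7 s=3: L1-HIT | VC [11, 25]
  [10] addr=0x2b blk=5 s=1: L1-HIT | VC [11, 25]
  [11] addr=0xca blk=25 s=1: VC-HIT | VC [11, 5]
  [12] addr=0xcd blk=25 s=1: L1-HIT | VC [11, 5]
  [13] addr=0x2c blk=5 s=1: VC-HIT | VC [11, 25]

VC = [11, 25]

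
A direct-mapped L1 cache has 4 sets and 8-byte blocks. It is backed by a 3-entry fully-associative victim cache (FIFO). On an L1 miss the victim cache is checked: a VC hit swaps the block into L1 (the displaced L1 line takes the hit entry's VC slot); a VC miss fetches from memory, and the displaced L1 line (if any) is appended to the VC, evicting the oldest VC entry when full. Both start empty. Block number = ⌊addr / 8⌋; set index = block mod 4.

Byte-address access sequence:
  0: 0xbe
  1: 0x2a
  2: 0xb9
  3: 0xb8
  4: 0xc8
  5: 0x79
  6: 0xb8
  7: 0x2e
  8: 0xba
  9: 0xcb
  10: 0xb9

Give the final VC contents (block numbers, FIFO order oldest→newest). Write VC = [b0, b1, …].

VC = [5, 15]

  [0] addr=0xbe blk=23 s=3: MISS | VC []
  [1] addr=0x2a blk=5 s=1: MISS | VC []
  [2] addr=0xb9 blk=23 s=3: L1-HIT | VC []
  [3] addr=0xb8 blk=23 s=3: L1-HIT | VC []
  [4] addr=0xc8 blk=25 s=1: MISS | VC [5]
  [5] addr=0x79 blk=15 s=3: MISS | VC [5, 23]
  [6] addr=0xb8 blk=23 s=3: VC-HIT | VC [5, 15]
  [7] addr=0x2e blk=5 s=1: VC-HIT | VC [25, 15]
  [8] addr=0xba blk=23 s=3: L1-HIT | VC [25, 15]
  [9] addr=0xcb blk=25 s=1: VC-HIT | VC [5, 15]
  [10] addr=0xb9 blk=23 s=3: L1-HIT | VC [5, 15]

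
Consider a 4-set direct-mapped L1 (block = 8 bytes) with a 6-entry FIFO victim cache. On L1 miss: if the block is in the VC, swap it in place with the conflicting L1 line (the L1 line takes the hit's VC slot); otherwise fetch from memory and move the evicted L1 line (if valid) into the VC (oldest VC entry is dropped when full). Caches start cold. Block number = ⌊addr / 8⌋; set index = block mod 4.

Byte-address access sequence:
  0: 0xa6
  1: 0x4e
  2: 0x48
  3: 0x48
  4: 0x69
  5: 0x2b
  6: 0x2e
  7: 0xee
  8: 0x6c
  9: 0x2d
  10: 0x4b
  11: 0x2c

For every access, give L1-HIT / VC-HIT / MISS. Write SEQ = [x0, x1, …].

#0 0xa6→b20/s0 MISS; vc=[]
#1 0x4e→b9/s1 MISS; vc=[]
#2 0x48→b9/s1 L1-HIT; vc=[]
#3 0x48→b9/s1 L1-HIT; vc=[]
#4 0x69→b13/s1 MISS; vc=[9]
#5 0x2b→b5/s1 MISS; vc=[9,13]
#6 0x2e→b5/s1 L1-HIT; vc=[9,13]
#7 0xee→b29/s1 MISS; vc=[9,13,5]
#8 0x6c→b13/s1 VC-HIT; vc=[9,29,5]
#9 0x2d→b5/s1 VC-HIT; vc=[9,29,13]
#10 0x4b→b9/s1 VC-HIT; vc=[5,29,13]
#11 0x2c→b5/s1 VC-HIT; vc=[9,29,13]

SEQ = [MISS, MISS, L1-HIT, L1-HIT, MISS, MISS, L1-HIT, MISS, VC-HIT, VC-HIT, VC-HIT, VC-HIT]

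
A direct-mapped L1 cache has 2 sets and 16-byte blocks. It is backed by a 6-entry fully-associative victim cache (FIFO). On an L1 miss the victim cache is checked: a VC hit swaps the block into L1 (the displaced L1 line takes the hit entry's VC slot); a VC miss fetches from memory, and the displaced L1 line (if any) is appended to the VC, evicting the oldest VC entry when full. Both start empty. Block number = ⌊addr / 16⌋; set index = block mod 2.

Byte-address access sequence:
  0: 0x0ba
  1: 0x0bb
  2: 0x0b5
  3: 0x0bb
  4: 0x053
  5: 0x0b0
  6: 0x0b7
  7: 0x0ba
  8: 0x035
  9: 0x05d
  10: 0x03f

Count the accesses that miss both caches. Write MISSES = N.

  [0] addr=0xba blk=11 s=1: MISS | VC []
  [1] addr=0xbb blk=11 s=1: L1-HIT | VC []
  [2] addr=0xb5 blk=11 s=1: L1-HIT | VC []
  [3] addr=0xbb blk=11 s=1: L1-HIT | VC []
  [4] addr=0x53 blk=5 s=1: MISS | VC [11]
  [5] addr=0xb0 blk=11 s=1: VC-HIT | VC [5]
  [6] addr=0xb7 blk=11 s=1: L1-HIT | VC [5]
  [7] addr=0xba blk=11 s=1: L1-HIT | VC [5]
  [8] addr=0x35 blk=3 s=1: MISS | VC [5, 11]
  [9] addr=0x5d blk=5 s=1: VC-HIT | VC [3, 11]
  [10] addr=0x3f blk=3 s=1: VC-HIT | VC [5, 11]

MISSES = 3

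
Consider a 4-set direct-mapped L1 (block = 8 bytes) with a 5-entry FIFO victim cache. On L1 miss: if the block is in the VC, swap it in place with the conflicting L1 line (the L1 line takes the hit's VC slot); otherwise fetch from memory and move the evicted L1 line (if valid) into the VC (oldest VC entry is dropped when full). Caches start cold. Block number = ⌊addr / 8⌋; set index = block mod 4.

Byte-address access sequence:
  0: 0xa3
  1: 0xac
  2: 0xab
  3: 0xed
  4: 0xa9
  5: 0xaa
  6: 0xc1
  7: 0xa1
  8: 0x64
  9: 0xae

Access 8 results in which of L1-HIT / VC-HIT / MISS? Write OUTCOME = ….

0: 0xa3 (blk 20, set 0) → MISS  vc=[]
1: 0xac (blk 21, set 1) → MISS  vc=[]
2: 0xab (blk 21, set 1) → L1-HIT  vc=[]
3: 0xed (blk 29, set 1) → MISS  vc=[21]
4: 0xa9 (blk 21, set 1) → VC-HIT  vc=[29]
5: 0xaa (blk 21, set 1) → L1-HIT  vc=[29]
6: 0xc1 (blk 24, set 0) → MISS  vc=[29, 20]
7: 0xa1 (blk 20, set 0) → VC-HIT  vc=[29, 24]
8: 0x64 (blk 12, set 0) → MISS  vc=[29, 24, 20]
9: 0xae (blk 21, set 1) → L1-HIT  vc=[29, 24, 20]

OUTCOME = MISS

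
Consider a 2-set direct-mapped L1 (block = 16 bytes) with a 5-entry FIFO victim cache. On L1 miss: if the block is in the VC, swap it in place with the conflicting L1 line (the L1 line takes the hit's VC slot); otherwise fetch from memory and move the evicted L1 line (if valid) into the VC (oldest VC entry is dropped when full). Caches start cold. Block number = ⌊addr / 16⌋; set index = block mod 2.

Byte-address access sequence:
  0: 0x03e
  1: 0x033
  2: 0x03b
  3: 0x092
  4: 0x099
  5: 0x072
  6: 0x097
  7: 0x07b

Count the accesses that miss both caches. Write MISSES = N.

MISSES = 3

  [0] addr=0x3e blk=3 s=1: MISS | VC []
  [1] addr=0x33 blk=3 s=1: L1-HIT | VC []
  [2] addr=0x3b blk=3 s=1: L1-HIT | VC []
  [3] addr=0x92 blk=9 s=1: MISS | VC [3]
  [4] addr=0x99 blk=9 s=1: L1-HIT | VC [3]
  [5] addr=0x72 blk=7 s=1: MISS | VC [3, 9]
  [6] addr=0x97 blk=9 s=1: VC-HIT | VC [3, 7]
  [7] addr=0x7b blk=7 s=1: VC-HIT | VC [3, 9]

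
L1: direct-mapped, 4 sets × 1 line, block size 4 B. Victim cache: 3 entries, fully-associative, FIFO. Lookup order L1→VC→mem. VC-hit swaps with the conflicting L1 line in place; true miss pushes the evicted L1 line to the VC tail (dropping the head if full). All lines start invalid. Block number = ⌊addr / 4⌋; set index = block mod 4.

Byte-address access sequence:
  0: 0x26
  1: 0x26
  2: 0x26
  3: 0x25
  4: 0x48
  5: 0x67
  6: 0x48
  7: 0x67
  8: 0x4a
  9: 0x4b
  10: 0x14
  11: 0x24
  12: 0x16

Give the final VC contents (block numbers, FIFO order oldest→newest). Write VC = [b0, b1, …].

VC = [9, 25]

0: 0x26 (blk 9, set 1) → MISS  vc=[]
1: 0x26 (blk 9, set 1) → L1-HIT  vc=[]
2: 0x26 (blk 9, set 1) → L1-HIT  vc=[]
3: 0x25 (blk 9, set 1) → L1-HIT  vc=[]
4: 0x48 (blk 18, set 2) → MISS  vc=[]
5: 0x67 (blk 25, set 1) → MISS  vc=[9]
6: 0x48 (blk 18, set 2) → L1-HIT  vc=[9]
7: 0x67 (blk 25, set 1) → L1-HIT  vc=[9]
8: 0x4a (blk 18, set 2) → L1-HIT  vc=[9]
9: 0x4b (blk 18, set 2) → L1-HIT  vc=[9]
10: 0x14 (blk 5, set 1) → MISS  vc=[9, 25]
11: 0x24 (blk 9, set 1) → VC-HIT  vc=[5, 25]
12: 0x16 (blk 5, set 1) → VC-HIT  vc=[9, 25]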